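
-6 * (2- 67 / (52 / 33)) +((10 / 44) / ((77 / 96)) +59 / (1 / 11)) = 19652405 / 22022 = 892.40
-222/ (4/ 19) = -2109/ 2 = -1054.50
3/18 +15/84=29/84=0.35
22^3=10648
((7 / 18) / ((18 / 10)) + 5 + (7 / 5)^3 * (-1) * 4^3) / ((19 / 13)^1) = -44857787 / 384750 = -116.59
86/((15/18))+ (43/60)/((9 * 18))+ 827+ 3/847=930.21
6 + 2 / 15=92 / 15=6.13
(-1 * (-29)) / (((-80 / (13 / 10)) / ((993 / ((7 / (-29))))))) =10856469 / 5600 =1938.66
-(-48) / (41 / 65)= 3120 / 41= 76.10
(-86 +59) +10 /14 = -184 /7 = -26.29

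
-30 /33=-10 /11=-0.91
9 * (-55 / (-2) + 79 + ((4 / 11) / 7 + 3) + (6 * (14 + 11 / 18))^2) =10803865 / 154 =70154.97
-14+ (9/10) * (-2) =-79/5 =-15.80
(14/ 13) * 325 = 350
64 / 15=4.27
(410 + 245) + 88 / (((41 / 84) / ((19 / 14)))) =36887 / 41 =899.68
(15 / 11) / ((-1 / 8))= -120 / 11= -10.91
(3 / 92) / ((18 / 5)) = 5 / 552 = 0.01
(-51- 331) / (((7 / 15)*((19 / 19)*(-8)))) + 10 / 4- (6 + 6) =2599 / 28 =92.82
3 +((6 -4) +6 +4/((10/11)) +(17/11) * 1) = 16.95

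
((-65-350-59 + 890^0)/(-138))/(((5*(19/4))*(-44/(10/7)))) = -43/9177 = -0.00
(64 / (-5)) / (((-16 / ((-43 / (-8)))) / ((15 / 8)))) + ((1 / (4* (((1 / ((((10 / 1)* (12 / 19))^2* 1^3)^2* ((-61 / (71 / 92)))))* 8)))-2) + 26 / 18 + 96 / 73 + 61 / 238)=-45385869779043671 / 11574575340048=-3921.17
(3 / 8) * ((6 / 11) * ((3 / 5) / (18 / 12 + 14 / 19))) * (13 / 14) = 6669 / 130900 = 0.05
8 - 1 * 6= 2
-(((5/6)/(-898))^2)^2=-625/842772484935936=-0.00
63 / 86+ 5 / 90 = 305 / 387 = 0.79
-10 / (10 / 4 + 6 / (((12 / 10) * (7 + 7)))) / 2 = -1.75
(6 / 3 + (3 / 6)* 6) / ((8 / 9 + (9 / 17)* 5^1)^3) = 17907885 / 158340421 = 0.11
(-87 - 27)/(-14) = 57/7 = 8.14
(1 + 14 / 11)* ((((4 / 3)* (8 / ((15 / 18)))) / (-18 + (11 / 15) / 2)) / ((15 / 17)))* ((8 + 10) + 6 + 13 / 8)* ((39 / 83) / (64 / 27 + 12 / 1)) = -73394100 / 46848769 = -1.57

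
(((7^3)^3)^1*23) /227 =928132961 /227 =4088691.46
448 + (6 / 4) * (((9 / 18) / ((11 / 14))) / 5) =49301 / 110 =448.19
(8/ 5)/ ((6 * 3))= 4/ 45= 0.09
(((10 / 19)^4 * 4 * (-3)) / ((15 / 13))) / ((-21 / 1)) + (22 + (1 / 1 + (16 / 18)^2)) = 1760707969 / 73892007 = 23.83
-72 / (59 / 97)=-6984 / 59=-118.37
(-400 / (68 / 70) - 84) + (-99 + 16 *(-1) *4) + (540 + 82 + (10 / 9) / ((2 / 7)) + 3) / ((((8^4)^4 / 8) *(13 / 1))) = -11525371153417740809 / 17495429021171712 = -658.76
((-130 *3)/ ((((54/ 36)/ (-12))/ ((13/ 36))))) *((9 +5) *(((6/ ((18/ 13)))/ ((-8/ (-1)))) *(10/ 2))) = 42719.44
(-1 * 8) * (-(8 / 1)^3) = 4096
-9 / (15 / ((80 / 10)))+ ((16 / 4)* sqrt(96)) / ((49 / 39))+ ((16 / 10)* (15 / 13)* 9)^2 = 624* sqrt(6) / 49+ 229224 / 845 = 302.46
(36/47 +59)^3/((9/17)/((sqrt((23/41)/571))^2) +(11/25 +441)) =216656630035975/994889192473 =217.77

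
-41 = -41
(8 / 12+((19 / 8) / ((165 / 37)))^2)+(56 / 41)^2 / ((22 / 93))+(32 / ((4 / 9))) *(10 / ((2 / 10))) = 10570189776529 / 2928974400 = 3608.84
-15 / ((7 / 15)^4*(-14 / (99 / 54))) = 2784375 / 67228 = 41.42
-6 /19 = -0.32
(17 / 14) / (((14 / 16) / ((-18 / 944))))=-153 / 5782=-0.03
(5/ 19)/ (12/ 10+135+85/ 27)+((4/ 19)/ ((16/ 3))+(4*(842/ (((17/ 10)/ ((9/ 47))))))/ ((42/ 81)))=365680238568/ 499773701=731.69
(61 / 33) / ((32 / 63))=1281 / 352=3.64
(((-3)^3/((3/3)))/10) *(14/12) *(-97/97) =63/20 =3.15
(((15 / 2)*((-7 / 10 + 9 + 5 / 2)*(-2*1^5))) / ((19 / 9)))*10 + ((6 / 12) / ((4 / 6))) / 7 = -408183 / 532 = -767.26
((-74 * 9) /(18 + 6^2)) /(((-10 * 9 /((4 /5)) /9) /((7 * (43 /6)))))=49.50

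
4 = 4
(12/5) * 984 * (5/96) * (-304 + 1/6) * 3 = -224229/2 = -112114.50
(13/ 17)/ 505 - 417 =-3579932/ 8585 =-417.00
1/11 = 0.09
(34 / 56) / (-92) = -0.01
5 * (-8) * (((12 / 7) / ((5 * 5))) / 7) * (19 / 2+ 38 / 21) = -4.43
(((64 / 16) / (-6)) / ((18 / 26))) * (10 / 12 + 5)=-455 / 81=-5.62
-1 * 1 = -1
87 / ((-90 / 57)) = -551 / 10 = -55.10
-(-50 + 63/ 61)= 2987/ 61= 48.97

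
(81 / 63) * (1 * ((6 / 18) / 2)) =3 / 14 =0.21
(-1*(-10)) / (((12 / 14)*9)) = 35 / 27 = 1.30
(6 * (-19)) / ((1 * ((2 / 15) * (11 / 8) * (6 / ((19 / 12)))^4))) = -12380495 / 4105728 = -3.02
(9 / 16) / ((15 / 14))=21 / 40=0.52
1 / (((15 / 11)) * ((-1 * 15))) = -11 / 225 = -0.05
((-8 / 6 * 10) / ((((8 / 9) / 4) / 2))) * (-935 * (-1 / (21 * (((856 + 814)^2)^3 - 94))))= -18700 / 75921865587291499671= -0.00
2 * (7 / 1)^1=14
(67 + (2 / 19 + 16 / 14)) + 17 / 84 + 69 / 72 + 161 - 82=157907 / 1064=148.41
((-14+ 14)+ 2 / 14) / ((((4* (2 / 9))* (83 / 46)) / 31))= 6417 / 2324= 2.76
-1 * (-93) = 93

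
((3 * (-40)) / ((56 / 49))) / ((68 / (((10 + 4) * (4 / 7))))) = -210 / 17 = -12.35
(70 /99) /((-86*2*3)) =-0.00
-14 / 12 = -1.17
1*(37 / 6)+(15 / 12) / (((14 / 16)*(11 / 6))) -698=-319267 / 462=-691.05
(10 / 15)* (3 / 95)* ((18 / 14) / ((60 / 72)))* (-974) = -105192 / 3325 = -31.64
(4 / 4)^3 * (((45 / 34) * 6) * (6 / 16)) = 405 / 136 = 2.98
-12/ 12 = -1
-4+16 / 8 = -2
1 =1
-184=-184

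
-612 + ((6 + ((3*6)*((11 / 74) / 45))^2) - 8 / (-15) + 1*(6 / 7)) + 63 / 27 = -432868414 / 718725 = -602.27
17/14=1.21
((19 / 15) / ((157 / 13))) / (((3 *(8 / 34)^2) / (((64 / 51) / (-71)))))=-16796 / 1504845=-0.01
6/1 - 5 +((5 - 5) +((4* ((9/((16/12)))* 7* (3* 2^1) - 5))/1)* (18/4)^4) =3654485/8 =456810.62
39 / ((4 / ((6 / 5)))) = 117 / 10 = 11.70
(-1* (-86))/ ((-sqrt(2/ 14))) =-86* sqrt(7) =-227.53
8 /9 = 0.89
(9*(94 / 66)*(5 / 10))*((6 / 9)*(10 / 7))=470 / 77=6.10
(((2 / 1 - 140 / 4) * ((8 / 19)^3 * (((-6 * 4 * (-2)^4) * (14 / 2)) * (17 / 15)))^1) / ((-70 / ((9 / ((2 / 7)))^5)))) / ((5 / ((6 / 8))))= -427589299678464 / 857375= -498719113.20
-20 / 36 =-5 / 9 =-0.56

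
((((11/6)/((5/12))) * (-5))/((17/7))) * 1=-154/17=-9.06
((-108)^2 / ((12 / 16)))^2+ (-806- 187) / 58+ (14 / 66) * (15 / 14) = 77154835187 / 319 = 241864687.11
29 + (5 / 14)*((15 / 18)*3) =29.89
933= 933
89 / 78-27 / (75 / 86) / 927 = 222467 / 200850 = 1.11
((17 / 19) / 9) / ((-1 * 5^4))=-17 / 106875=-0.00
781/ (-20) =-781/ 20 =-39.05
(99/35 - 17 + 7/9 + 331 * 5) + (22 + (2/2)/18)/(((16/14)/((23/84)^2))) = 1192462289/725760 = 1643.05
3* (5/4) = 15/4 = 3.75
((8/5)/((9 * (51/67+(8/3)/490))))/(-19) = -26264/2151921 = -0.01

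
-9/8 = -1.12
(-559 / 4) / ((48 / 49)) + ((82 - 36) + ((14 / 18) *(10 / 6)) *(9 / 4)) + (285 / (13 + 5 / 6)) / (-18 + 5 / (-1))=-34688411 / 366528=-94.64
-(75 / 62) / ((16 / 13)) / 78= -25 / 1984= -0.01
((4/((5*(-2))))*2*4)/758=-8/1895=-0.00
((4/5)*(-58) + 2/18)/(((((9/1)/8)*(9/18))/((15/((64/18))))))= -2083/6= -347.17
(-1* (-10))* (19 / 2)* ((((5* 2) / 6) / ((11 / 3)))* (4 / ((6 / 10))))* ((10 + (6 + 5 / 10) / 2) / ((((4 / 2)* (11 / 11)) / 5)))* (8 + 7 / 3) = 19510625 / 198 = 98538.51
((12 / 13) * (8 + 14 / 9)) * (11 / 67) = 3784 / 2613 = 1.45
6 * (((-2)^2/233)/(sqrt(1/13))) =0.37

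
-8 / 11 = -0.73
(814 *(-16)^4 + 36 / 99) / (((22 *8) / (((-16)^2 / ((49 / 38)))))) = 60175423.10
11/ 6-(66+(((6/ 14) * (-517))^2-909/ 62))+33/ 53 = -11869013536/ 241521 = -49142.78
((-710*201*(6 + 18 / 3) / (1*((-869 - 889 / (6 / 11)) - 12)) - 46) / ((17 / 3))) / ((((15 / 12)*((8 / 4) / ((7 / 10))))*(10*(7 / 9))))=25871751 / 6402625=4.04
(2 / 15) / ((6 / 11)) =11 / 45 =0.24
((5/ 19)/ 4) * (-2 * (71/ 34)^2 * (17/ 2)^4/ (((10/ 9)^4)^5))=-17711882766361627666808049/ 48640000000000000000000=-364.14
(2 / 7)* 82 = 164 / 7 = 23.43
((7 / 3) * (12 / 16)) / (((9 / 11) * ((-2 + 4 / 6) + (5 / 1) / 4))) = -77 / 3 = -25.67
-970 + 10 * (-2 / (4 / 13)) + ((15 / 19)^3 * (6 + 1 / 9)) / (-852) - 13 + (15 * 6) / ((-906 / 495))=-322724752513 / 294141356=-1097.18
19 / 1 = 19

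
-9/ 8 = -1.12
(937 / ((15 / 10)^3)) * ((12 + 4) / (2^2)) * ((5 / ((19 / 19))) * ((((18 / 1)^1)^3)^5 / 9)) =4162371856881895342080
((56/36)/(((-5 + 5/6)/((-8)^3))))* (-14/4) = -50176/75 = -669.01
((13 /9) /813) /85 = 13 /621945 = 0.00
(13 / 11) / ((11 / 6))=78 / 121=0.64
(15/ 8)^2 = 225/ 64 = 3.52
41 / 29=1.41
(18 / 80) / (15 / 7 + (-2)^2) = 63 / 1720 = 0.04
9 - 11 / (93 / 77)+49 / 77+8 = 8725 / 1023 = 8.53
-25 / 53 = -0.47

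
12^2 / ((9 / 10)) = 160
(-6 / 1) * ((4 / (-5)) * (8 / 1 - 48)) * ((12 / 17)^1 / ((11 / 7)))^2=-1354752 / 34969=-38.74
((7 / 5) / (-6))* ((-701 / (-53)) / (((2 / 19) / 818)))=-38132297 / 1590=-23982.58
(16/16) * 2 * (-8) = -16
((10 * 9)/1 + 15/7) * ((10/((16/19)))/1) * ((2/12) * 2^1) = 20425/56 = 364.73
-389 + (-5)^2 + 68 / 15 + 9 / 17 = -91529 / 255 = -358.94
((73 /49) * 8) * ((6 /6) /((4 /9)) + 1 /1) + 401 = 21547 /49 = 439.73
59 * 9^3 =43011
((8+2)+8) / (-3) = -6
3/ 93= 1/ 31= 0.03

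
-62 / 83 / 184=-31 / 7636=-0.00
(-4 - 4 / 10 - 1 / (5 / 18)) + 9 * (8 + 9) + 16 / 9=1321 / 9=146.78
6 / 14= 3 / 7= 0.43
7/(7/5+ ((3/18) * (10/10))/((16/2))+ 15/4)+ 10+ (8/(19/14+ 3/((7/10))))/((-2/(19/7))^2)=9583774/686273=13.96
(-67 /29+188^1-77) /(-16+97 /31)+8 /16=-7.94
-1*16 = -16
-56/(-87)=56/87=0.64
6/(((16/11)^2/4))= 363/32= 11.34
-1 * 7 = -7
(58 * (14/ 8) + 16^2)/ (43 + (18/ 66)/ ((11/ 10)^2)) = 951665/ 115066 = 8.27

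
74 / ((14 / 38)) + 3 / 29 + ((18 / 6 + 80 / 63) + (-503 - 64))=-660953 / 1827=-361.77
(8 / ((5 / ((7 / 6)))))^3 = 21952 / 3375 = 6.50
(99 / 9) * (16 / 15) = 176 / 15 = 11.73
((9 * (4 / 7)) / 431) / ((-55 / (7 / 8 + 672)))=-6921 / 47410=-0.15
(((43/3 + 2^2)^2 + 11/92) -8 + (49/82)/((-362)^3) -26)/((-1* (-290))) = 1.04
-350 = -350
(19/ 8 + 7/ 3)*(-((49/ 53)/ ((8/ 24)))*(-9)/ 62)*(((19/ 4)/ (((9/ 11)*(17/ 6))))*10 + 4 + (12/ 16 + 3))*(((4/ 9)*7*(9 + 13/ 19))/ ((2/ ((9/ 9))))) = 5135683777/ 6368268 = 806.45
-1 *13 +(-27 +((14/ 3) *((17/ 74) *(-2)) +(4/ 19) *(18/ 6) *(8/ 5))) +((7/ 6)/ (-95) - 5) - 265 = -6562067/ 21090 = -311.15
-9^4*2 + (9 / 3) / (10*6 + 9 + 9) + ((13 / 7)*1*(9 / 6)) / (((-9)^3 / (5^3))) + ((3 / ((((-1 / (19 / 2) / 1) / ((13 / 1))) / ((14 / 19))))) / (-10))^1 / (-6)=-5805542243 / 442260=-13126.99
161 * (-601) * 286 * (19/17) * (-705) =370688488170/17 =21805205186.47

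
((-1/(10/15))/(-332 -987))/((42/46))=0.00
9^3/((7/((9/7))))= 133.90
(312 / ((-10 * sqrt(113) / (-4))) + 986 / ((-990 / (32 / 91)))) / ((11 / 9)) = -15776 / 55055 + 5616 * sqrt(113) / 6215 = 9.32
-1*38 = -38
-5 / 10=-0.50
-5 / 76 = -0.07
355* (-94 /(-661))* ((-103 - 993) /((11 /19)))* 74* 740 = -5233469006.85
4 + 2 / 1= 6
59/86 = 0.69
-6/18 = -1/3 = -0.33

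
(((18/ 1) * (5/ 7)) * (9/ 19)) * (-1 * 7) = -810/ 19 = -42.63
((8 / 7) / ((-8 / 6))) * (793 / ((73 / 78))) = -371124 / 511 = -726.27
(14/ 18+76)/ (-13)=-691/ 117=-5.91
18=18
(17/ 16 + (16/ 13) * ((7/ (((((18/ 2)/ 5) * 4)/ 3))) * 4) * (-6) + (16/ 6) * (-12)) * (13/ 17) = -24355/ 272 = -89.54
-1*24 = -24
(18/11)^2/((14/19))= 3078/847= 3.63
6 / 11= 0.55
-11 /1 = -11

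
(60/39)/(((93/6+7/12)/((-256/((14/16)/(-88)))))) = 43253760/17563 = 2462.78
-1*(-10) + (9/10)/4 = 409/40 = 10.22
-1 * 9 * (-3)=27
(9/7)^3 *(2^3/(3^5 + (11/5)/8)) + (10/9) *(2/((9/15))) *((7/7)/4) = 89741885/90118791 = 1.00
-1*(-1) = 1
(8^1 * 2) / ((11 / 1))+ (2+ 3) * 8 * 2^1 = 896 / 11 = 81.45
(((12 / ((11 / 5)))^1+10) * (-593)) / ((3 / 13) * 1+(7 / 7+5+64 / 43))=-11270558 / 9493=-1187.25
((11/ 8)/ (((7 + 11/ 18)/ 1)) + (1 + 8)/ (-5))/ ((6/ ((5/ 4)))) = -1479/ 4384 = -0.34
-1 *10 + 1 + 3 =-6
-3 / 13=-0.23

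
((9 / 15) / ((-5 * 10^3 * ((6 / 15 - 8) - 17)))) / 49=1 / 10045000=0.00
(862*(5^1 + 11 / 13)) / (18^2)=16378 / 1053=15.55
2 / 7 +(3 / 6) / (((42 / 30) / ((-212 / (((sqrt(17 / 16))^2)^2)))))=-135102 / 2023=-66.78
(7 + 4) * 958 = 10538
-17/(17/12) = -12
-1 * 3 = -3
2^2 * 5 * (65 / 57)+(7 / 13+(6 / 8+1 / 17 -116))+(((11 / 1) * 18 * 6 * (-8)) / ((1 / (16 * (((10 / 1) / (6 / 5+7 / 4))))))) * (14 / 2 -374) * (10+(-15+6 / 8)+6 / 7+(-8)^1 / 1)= -44851843811568173 / 20810244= -2155277170.78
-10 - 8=-18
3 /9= 1 /3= 0.33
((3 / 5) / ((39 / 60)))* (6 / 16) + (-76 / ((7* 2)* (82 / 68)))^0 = 1.35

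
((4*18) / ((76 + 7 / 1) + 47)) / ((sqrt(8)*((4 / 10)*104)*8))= 9*sqrt(2) / 21632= 0.00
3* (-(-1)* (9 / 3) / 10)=0.90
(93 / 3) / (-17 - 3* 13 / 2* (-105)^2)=-62 / 430009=-0.00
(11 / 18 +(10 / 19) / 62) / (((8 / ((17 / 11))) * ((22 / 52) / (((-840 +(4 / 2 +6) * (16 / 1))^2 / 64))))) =2240.98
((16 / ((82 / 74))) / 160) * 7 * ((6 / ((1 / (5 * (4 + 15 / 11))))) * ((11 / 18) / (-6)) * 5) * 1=-76405 / 1476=-51.76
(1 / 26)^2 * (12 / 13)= 0.00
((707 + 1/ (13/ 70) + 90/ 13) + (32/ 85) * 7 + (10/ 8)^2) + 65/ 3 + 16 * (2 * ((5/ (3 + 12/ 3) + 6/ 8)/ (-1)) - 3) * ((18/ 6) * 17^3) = -518809688323/ 371280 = -1397354.26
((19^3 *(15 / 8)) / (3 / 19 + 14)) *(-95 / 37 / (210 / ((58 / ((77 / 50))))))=-8975858875 / 21458668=-418.29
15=15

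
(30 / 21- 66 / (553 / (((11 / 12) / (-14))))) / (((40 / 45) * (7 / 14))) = 200169 / 61936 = 3.23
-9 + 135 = 126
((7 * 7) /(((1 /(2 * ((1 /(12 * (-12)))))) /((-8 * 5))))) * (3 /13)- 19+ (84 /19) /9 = -3020 /247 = -12.23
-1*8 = -8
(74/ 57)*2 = 148/ 57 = 2.60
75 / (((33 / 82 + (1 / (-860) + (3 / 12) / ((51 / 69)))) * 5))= 20.28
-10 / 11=-0.91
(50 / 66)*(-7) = -175 / 33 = -5.30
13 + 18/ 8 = 15.25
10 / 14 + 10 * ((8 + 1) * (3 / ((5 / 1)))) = 383 / 7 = 54.71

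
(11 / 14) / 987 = 11 / 13818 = 0.00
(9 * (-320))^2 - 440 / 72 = 74649545 / 9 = 8294393.89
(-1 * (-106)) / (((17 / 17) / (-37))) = -3922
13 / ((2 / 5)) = 65 / 2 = 32.50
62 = 62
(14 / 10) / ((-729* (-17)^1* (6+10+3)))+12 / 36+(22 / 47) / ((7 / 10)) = 388130408 / 387343215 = 1.00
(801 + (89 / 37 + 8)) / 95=8.54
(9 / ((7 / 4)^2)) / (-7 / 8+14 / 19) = -7296 / 343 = -21.27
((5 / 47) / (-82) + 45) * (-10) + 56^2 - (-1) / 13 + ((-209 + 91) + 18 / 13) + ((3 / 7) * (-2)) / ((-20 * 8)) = 36046102513 / 14028560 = 2569.48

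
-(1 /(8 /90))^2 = -2025 /16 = -126.56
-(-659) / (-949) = -659 / 949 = -0.69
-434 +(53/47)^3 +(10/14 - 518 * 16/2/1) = -3325550604/726761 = -4575.85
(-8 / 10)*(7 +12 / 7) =-244 / 35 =-6.97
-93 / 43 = -2.16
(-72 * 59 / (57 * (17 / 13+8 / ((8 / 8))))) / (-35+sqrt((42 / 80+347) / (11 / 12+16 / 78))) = 92040 * sqrt(37949730) / 3682103689+1127490000 / 3682103689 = 0.46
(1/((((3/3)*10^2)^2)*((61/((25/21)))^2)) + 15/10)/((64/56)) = 39383065/30006144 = 1.31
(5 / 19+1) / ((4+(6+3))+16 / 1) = 0.04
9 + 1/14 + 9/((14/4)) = 163/14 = 11.64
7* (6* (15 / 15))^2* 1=252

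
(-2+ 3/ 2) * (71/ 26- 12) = 241/ 52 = 4.63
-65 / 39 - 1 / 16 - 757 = -36419 / 48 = -758.73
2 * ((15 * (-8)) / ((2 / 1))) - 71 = -191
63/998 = 0.06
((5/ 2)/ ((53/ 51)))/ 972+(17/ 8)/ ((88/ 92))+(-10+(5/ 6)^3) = -5437997/ 755568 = -7.20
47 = 47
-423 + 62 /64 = -13505 /32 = -422.03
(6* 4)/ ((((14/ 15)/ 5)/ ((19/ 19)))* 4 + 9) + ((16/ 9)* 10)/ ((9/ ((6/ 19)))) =1157320/ 375003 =3.09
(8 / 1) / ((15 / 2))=16 / 15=1.07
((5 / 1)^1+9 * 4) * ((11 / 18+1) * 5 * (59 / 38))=350755 / 684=512.80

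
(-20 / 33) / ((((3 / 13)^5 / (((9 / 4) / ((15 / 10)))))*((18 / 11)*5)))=-371293 / 2187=-169.77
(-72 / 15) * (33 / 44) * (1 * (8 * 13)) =-1872 / 5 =-374.40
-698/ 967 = -0.72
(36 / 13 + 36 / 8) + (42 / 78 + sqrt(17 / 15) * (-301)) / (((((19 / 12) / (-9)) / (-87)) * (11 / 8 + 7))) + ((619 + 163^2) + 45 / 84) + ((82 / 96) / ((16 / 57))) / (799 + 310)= 895469323509729 / 32888291072 - 7541856 * sqrt(255) / 6365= 8306.35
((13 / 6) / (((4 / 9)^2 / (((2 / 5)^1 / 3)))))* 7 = 819 / 80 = 10.24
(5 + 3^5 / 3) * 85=7310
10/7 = 1.43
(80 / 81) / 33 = 80 / 2673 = 0.03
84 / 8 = 21 / 2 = 10.50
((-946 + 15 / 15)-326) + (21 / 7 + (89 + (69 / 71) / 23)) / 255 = -4600984 / 3621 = -1270.64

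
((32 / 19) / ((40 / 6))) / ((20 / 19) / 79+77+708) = 1896 / 5891525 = 0.00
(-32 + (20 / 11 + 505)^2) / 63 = 31076753 / 7623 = 4076.71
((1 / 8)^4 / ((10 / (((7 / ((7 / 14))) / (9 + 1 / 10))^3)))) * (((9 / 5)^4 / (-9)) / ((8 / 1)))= -729 / 56243200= -0.00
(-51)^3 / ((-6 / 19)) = 840123 / 2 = 420061.50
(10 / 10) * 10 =10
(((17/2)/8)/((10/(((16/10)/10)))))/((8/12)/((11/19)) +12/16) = 561/62750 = 0.01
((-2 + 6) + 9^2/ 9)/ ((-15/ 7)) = -91/ 15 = -6.07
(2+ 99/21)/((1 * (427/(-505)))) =-23735/2989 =-7.94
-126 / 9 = -14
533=533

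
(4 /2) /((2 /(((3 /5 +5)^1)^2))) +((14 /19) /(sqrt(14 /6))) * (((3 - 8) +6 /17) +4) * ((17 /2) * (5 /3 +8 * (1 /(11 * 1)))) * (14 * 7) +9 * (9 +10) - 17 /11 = 55224 /275 - 7742 * sqrt(21) /57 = -421.61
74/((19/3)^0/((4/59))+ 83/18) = 2664/697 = 3.82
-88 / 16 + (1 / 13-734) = -19225 / 26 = -739.42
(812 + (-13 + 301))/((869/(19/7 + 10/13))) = 31700/7189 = 4.41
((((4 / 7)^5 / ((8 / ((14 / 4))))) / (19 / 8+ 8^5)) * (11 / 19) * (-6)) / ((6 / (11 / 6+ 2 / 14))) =-21248 / 22831990167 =-0.00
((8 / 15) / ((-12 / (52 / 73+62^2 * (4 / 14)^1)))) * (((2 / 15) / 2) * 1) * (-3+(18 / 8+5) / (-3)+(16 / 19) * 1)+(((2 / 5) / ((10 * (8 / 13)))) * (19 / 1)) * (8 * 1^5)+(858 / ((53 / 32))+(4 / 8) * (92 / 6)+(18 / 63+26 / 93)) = 1186679718146 / 2153504745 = 551.05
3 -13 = -10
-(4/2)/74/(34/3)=-3/1258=-0.00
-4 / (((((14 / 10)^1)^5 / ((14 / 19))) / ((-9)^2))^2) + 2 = -1020994063678 / 2081093161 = -490.60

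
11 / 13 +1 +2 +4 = 102 / 13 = 7.85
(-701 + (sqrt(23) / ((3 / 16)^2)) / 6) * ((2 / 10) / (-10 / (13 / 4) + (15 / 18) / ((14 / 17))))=765492 / 11275-46592 * sqrt(23) / 101475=65.69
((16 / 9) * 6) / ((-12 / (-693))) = 616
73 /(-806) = -73 /806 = -0.09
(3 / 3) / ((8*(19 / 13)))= 0.09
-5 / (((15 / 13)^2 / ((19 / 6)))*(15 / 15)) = -3211 / 270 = -11.89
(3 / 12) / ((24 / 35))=35 / 96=0.36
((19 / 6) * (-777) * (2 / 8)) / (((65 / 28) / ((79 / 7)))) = -388759 / 130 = -2990.45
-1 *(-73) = 73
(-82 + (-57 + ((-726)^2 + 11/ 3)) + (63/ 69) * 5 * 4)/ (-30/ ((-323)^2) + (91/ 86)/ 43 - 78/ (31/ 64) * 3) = -434870054287991732/ 398652975123987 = -1090.85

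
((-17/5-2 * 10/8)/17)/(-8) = 0.04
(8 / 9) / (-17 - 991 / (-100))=-0.13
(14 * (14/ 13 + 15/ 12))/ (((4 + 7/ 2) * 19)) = 847/ 3705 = 0.23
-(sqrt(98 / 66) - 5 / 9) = 5 / 9 - 7* sqrt(33) / 33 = -0.66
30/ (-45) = -2/ 3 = -0.67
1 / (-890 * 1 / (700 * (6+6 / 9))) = -1400 / 267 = -5.24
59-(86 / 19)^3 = -231375 / 6859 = -33.73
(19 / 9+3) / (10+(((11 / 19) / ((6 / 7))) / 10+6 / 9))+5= 201035 / 36711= 5.48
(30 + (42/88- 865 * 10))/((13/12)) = -1137777/143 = -7956.48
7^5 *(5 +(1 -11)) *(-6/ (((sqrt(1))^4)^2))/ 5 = 100842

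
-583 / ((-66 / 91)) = 4823 / 6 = 803.83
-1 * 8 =-8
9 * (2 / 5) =18 / 5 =3.60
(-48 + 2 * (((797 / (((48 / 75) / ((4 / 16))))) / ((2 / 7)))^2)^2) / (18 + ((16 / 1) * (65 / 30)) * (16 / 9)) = 10217608178465970621387 / 288568115200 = 35407959647.19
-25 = -25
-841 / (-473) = 841 / 473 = 1.78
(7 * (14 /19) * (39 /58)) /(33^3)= 637 /6600429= 0.00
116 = 116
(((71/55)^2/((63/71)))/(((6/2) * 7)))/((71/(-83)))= -418403/4002075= -0.10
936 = 936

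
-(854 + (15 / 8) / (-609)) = -1386891 / 1624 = -854.00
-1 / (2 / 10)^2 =-25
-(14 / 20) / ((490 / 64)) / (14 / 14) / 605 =-16 / 105875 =-0.00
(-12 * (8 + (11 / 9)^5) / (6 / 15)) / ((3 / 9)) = -6334430 / 6561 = -965.47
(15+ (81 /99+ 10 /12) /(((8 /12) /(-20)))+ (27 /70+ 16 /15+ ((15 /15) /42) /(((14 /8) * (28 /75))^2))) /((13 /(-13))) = 33.04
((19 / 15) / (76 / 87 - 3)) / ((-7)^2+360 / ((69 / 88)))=-437 / 372775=-0.00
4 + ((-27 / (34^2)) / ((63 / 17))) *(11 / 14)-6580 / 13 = -43503021 / 86632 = -502.16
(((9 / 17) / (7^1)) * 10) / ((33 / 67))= 1.54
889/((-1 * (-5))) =889/5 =177.80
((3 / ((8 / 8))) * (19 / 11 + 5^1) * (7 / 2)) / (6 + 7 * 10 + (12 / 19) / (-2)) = 0.93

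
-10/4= -5/2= -2.50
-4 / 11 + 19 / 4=193 / 44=4.39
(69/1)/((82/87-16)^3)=-45436707/2248091000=-0.02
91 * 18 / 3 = 546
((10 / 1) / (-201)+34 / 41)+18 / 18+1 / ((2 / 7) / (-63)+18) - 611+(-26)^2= 4371053161 / 65400576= 66.84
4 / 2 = 2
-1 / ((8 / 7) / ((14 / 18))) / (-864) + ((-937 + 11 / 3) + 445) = -30378191 / 62208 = -488.33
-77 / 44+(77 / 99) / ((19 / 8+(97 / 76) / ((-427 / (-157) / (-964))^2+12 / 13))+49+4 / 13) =-1800628911344282047 / 1037621316940645284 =-1.74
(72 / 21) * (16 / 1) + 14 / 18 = 3505 / 63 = 55.63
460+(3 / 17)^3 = 2260007 / 4913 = 460.01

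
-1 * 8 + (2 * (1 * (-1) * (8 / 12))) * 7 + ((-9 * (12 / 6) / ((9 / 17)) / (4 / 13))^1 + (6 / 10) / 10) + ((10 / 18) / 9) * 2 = -127.65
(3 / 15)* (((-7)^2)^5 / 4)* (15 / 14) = 121060821 / 8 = 15132602.62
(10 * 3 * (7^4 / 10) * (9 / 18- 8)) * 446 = -24094035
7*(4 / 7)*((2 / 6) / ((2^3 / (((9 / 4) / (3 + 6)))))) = 1 / 24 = 0.04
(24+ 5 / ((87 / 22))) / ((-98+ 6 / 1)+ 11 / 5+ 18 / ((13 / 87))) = 142870 / 173391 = 0.82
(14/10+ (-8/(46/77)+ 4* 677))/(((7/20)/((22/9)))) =3031512/161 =18829.27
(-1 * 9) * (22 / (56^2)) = -99 / 1568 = -0.06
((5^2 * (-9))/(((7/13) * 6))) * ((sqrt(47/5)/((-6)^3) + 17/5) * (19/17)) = -3705/14 + 1235 * sqrt(235)/17136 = -263.54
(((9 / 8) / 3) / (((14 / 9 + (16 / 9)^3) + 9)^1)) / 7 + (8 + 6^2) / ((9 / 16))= 78.23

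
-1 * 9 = -9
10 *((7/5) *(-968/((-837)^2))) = -13552/700569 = -0.02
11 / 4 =2.75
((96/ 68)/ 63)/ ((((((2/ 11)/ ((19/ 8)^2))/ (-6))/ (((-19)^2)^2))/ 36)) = -4657542219/ 238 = -19569505.12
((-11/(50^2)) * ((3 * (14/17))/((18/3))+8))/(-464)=1573/19720000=0.00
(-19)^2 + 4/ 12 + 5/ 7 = 362.05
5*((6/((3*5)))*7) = 14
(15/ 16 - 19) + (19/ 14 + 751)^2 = 443762195/ 784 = 566023.21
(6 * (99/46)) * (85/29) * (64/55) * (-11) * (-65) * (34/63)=79347840/4669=16994.61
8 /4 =2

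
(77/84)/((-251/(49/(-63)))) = 77/27108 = 0.00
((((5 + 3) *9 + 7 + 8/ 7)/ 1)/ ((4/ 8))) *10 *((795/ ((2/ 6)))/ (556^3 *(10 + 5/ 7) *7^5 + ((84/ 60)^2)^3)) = 418120312500/ 3385289889975823543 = 0.00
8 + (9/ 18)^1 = 17/ 2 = 8.50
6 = 6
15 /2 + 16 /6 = 61 /6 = 10.17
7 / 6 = 1.17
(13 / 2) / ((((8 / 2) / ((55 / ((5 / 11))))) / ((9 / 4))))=14157 / 32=442.41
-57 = -57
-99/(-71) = 99/71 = 1.39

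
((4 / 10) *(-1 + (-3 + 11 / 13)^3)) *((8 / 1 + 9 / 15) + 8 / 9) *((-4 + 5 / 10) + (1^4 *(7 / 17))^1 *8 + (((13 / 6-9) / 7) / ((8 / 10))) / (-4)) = -1669009837 / 403369200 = -4.14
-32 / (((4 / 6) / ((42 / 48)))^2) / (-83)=441 / 664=0.66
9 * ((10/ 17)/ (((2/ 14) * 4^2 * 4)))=315/ 544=0.58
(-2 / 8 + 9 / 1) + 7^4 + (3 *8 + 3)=9747 / 4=2436.75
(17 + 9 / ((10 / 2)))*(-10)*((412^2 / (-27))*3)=31911872 / 9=3545763.56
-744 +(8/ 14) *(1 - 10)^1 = -749.14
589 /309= 1.91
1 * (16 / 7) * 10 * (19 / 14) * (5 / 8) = 950 / 49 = 19.39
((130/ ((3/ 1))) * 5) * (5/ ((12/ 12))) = 3250/ 3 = 1083.33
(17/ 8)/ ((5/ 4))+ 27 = 287/ 10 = 28.70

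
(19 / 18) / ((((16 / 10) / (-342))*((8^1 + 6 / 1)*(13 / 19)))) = -34295 / 1456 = -23.55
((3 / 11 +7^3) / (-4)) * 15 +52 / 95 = -1344628 / 1045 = -1286.73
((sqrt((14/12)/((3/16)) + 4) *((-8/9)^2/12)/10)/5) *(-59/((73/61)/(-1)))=57584 *sqrt(23)/1330425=0.21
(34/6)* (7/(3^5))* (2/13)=238/9477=0.03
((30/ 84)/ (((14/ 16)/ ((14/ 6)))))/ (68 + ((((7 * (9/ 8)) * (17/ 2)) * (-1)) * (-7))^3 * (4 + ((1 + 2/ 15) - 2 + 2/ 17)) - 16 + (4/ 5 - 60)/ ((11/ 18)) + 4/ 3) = 4505600/ 1582190637738529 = 0.00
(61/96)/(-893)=-61/85728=-0.00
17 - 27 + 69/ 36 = -97/ 12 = -8.08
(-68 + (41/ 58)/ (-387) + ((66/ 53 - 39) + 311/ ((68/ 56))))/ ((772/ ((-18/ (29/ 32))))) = -24327038408/ 6288492559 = -3.87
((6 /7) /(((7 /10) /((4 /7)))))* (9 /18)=120 /343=0.35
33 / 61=0.54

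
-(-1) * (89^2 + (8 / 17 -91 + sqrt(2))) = sqrt(2) + 133118 / 17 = 7831.88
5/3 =1.67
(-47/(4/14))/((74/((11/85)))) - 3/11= -77549/138380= -0.56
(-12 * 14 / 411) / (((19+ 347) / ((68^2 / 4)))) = -32368 / 25071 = -1.29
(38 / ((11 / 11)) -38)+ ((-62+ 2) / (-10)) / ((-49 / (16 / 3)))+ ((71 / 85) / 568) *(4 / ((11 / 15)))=-11821 / 18326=-0.65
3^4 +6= 87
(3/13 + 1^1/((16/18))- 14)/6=-1315/624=-2.11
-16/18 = -8/9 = -0.89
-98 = -98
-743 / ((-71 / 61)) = 45323 / 71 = 638.35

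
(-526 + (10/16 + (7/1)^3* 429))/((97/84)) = 24632433/194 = 126971.30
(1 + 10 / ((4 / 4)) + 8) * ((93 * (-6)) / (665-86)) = -3534 / 193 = -18.31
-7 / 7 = -1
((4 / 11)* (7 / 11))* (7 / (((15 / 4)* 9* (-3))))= -784 / 49005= -0.02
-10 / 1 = -10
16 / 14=8 / 7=1.14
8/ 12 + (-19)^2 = 1085/ 3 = 361.67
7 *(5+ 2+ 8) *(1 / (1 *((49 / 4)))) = 60 / 7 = 8.57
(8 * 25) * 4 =800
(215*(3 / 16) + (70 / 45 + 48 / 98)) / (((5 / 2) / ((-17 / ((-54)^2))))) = -5080909 / 51438240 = -0.10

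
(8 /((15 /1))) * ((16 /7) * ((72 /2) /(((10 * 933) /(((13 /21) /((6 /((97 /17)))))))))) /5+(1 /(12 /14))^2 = 1587406507 /1165783500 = 1.36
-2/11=-0.18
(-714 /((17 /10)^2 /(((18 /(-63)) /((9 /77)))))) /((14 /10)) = 22000 /51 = 431.37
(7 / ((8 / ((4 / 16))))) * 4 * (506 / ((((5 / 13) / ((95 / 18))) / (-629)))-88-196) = -275165765 / 72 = -3821746.74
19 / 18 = 1.06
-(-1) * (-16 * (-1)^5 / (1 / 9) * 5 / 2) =360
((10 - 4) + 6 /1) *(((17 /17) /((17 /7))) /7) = 12 /17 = 0.71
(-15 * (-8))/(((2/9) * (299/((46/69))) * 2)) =180/299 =0.60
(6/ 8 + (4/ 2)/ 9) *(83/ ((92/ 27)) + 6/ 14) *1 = 26605/ 1104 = 24.10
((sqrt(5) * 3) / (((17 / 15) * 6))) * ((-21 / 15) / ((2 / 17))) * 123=-2583 * sqrt(5) / 4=-1443.94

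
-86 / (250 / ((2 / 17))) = -86 / 2125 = -0.04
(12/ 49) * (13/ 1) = 3.18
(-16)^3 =-4096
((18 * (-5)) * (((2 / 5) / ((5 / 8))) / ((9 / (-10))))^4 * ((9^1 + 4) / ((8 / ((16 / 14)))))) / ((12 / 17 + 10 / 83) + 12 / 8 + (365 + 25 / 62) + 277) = -1192509833216 / 17988787506375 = -0.07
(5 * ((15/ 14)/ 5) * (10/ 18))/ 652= 25/ 27384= 0.00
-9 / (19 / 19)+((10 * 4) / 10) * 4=7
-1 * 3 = -3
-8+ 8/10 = -36/5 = -7.20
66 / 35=1.89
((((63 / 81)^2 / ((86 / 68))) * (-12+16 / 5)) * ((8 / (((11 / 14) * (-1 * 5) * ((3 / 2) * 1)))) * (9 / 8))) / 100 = 46648 / 725625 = 0.06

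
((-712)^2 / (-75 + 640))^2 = 256992219136 / 319225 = 805050.42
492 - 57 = 435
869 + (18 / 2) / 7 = 6092 / 7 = 870.29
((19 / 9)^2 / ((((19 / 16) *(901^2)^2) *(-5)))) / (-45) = 304 / 12010655239128225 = 0.00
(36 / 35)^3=46656 / 42875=1.09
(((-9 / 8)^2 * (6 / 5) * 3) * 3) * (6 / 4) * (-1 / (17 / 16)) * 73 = -478953 / 340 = -1408.69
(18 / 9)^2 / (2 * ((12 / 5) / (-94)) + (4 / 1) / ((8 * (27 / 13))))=50760 / 2407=21.09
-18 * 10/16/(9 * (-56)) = 0.02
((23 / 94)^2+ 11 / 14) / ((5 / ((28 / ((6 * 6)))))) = 52301 / 397620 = 0.13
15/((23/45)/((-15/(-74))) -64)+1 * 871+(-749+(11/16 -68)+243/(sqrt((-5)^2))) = 171043987/1659920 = 103.04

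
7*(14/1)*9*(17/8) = 1874.25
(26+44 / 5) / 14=87 / 35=2.49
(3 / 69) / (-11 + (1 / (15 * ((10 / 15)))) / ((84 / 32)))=-105 / 26473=-0.00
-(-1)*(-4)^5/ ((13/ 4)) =-4096/ 13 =-315.08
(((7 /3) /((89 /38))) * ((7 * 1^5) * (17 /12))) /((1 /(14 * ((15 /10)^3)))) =332367 /712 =466.81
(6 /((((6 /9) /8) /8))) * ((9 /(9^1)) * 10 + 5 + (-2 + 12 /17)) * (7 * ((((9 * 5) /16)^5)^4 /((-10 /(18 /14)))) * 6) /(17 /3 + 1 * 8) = -39387981069164900881795063018798828125 /13165957754240570855784448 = -2991653308053.38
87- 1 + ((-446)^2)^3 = 7870623759839382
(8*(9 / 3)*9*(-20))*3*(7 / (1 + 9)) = -9072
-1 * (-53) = 53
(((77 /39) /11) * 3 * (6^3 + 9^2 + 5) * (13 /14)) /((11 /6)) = 906 /11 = 82.36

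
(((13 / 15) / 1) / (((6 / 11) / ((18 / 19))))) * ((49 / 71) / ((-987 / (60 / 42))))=-286 / 190209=-0.00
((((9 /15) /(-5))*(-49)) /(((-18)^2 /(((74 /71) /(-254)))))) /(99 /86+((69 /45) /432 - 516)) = 935508 /6467735896735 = 0.00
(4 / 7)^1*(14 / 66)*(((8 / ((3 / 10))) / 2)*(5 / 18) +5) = 940 / 891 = 1.05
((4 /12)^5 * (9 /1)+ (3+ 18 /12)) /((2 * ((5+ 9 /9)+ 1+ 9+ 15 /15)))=245 /1836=0.13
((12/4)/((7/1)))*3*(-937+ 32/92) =-1204.27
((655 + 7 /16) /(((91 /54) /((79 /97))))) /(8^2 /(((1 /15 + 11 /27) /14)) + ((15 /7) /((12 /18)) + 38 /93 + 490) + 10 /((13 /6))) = 2080295703 /15684248548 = 0.13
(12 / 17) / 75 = 4 / 425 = 0.01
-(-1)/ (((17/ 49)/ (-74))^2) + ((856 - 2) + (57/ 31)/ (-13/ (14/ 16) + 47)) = 31142674087/ 671925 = 46348.44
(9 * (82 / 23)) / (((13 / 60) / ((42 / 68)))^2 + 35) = 292912200 / 320627843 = 0.91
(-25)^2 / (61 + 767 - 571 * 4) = -625 / 1456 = -0.43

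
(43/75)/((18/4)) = 0.13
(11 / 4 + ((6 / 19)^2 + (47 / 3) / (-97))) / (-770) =-161371 / 46222440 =-0.00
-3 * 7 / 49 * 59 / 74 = -177 / 518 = -0.34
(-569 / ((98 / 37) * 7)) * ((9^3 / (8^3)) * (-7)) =15347637 / 50176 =305.88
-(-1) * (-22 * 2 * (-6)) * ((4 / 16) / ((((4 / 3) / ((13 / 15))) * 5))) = 429 / 50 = 8.58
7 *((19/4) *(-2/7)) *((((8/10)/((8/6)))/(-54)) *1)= 19/180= 0.11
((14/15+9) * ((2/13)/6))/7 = 149/4095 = 0.04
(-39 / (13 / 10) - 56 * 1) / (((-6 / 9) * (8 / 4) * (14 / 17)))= 2193 / 28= 78.32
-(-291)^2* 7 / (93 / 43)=-8496327 / 31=-274075.06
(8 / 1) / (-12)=-2 / 3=-0.67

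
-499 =-499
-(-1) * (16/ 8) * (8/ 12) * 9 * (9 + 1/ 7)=109.71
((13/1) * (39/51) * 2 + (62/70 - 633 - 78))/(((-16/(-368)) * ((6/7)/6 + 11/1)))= -1574304/1105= -1424.71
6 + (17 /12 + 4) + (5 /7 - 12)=11 /84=0.13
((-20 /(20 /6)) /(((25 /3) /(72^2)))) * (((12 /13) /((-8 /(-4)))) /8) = -69984 /325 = -215.34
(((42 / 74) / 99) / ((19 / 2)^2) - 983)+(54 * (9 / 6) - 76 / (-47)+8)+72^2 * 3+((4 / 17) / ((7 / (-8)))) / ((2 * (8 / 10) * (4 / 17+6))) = 112672118819668 / 7685898297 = 14659.59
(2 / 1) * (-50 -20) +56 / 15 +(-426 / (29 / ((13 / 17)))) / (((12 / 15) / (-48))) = 3976508 / 7395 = 537.73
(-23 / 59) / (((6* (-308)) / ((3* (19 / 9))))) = 437 / 327096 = 0.00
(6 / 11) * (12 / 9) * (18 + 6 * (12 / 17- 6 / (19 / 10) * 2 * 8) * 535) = -413196048 / 3553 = -116294.98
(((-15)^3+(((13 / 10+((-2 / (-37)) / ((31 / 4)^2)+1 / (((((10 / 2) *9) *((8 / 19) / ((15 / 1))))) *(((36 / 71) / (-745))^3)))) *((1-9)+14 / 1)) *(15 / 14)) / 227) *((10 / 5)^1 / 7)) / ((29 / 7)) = -71419227981977330419 / 14561134242048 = -4904784.67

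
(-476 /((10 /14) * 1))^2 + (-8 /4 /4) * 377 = 22195023 /50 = 443900.46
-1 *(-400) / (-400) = -1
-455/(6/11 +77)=-5005/853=-5.87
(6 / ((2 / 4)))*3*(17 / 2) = 306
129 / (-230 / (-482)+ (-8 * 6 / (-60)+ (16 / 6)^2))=1399005 / 90971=15.38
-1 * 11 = -11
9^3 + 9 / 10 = 7299 / 10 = 729.90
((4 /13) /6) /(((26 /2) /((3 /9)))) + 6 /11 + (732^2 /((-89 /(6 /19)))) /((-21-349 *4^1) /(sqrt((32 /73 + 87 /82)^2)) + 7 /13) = 7980653211171508 /3117941144891001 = 2.56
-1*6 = -6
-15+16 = 1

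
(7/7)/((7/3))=3/7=0.43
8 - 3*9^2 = -235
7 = 7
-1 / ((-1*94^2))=1 / 8836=0.00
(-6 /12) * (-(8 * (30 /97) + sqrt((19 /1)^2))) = 10.74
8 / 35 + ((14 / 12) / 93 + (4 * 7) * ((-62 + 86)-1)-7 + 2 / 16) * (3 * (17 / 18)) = 846251281 / 468720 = 1805.45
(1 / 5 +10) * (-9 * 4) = -367.20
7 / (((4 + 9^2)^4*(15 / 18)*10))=21 / 1305015625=0.00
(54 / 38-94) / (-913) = 0.10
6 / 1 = 6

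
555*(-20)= -11100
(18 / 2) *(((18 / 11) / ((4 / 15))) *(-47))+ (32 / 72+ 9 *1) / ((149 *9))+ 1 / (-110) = -1723001972 / 663795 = -2595.68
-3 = -3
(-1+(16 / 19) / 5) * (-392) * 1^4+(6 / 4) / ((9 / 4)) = 93094 / 285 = 326.65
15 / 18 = 5 / 6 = 0.83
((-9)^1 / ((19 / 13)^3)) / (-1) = 19773 / 6859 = 2.88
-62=-62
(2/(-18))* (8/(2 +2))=-2/9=-0.22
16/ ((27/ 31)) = 496/ 27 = 18.37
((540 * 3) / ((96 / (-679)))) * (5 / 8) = -458325 / 64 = -7161.33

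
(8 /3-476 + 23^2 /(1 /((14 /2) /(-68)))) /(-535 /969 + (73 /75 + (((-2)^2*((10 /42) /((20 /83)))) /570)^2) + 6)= -257115187035 /3128152141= -82.19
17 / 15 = 1.13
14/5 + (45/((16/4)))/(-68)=3583/1360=2.63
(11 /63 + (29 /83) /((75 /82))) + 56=7393363 /130725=56.56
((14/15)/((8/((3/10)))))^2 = 49/40000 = 0.00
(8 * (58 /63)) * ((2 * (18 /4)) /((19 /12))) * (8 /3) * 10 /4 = 37120 /133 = 279.10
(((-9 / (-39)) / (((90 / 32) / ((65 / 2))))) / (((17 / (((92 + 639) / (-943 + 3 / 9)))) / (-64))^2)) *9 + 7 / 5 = 514710463 / 2499245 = 205.95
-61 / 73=-0.84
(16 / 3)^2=256 / 9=28.44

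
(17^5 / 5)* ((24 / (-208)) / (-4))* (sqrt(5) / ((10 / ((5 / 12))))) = 1419857* sqrt(5) / 4160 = 763.20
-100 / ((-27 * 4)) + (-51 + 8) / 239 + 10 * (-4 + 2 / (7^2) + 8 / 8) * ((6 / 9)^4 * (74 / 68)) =-90548614 / 16126047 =-5.62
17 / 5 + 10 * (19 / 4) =509 / 10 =50.90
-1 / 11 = -0.09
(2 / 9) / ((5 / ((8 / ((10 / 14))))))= 112 / 225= 0.50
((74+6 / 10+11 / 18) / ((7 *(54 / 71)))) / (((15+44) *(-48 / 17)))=-1167169 / 13763520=-0.08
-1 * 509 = -509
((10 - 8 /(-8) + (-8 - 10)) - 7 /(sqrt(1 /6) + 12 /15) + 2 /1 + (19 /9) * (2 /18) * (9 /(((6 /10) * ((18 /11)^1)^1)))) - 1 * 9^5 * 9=-18338409721 /34506 + 175 * sqrt(6) /71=-531449.64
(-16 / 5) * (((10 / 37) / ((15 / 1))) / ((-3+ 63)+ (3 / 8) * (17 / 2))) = -512 / 561105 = -0.00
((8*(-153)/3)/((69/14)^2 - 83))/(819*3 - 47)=39984/13865935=0.00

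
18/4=9/2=4.50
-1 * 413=-413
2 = 2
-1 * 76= -76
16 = 16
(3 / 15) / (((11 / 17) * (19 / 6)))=102 / 1045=0.10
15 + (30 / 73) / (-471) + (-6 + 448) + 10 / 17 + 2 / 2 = 89349786 / 194837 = 458.59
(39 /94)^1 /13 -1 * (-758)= 758.03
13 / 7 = 1.86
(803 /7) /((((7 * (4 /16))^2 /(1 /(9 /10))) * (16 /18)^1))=16060 /343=46.82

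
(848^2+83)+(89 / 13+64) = 9350352 / 13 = 719257.85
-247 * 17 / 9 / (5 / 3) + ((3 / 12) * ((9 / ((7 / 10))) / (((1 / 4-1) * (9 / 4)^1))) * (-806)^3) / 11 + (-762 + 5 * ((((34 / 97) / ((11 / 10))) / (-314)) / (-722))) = 90666770.36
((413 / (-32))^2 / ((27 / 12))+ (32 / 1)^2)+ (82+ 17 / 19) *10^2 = 410947435 / 43776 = 9387.51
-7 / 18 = -0.39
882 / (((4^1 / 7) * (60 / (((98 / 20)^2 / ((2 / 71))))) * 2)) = 175414659 / 16000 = 10963.42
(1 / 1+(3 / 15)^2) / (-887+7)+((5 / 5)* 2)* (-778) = -17116013 / 11000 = -1556.00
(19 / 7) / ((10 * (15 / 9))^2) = 171 / 17500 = 0.01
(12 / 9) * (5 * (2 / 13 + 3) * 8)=6560 / 39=168.21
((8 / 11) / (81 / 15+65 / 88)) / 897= 0.00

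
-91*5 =-455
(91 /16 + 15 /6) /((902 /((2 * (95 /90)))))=2489 /129888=0.02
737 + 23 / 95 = 737.24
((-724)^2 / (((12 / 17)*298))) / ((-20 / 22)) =-6126307 / 2235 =-2741.08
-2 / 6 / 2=-1 / 6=-0.17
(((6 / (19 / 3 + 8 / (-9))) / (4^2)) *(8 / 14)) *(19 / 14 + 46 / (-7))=-0.21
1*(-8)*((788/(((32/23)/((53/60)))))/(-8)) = 240143/480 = 500.30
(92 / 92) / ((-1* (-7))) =1 / 7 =0.14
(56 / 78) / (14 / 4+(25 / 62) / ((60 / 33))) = 6944 / 35997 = 0.19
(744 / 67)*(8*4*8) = 190464 / 67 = 2842.75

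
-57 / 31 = -1.84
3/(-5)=-3/5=-0.60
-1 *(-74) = 74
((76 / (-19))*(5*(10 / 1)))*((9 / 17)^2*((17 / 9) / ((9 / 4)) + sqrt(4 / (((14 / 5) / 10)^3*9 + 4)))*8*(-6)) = 38400 / 17 + 194400000*sqrt(65587) / 18954643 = 4885.40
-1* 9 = -9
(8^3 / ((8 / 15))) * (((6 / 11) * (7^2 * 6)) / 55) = 338688 / 121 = 2799.07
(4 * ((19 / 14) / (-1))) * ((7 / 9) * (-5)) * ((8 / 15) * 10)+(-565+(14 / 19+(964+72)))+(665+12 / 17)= 10901558 / 8721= 1250.04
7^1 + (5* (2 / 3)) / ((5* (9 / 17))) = 223 / 27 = 8.26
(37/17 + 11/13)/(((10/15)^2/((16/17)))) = 24048/3757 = 6.40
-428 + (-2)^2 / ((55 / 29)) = -23424 / 55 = -425.89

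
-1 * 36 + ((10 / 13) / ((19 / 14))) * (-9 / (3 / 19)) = -68.31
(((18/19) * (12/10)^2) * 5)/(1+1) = 324/95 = 3.41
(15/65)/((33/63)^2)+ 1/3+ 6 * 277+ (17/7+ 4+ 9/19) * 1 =1048185202/627627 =1670.08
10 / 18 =5 / 9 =0.56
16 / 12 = 4 / 3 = 1.33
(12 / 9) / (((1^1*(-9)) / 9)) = -4 / 3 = -1.33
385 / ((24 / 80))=3850 / 3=1283.33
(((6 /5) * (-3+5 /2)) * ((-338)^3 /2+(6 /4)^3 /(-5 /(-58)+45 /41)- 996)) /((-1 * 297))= -217410660217 /5573700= -39006.52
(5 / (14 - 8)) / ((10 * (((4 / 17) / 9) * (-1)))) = -51 / 16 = -3.19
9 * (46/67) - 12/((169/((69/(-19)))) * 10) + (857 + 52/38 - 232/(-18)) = 8494856347/9681165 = 877.46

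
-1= -1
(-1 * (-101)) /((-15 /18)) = -606 /5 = -121.20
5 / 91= 0.05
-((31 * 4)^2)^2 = -236421376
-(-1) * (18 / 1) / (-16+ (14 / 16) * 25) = 144 / 47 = 3.06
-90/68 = -45/34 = -1.32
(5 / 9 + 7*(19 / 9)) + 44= 178 / 3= 59.33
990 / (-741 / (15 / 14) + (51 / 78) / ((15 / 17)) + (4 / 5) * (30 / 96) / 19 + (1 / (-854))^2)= -267509462220 / 186674537851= -1.43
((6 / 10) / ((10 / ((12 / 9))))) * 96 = 7.68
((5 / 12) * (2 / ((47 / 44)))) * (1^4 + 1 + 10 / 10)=110 / 47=2.34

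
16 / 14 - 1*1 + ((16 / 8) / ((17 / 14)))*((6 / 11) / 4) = 481 / 1309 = 0.37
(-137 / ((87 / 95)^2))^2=1528746780625 / 57289761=26684.47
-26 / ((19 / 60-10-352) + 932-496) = -0.35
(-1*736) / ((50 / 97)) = -35696 / 25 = -1427.84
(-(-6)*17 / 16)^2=2601 / 64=40.64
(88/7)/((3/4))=352/21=16.76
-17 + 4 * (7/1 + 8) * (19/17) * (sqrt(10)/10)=-17 + 114 * sqrt(10)/17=4.21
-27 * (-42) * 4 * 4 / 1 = 18144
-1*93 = -93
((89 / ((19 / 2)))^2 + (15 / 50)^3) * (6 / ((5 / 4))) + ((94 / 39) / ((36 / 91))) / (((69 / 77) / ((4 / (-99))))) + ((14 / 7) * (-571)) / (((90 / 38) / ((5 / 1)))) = -7527335819653 / 3783054375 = -1989.75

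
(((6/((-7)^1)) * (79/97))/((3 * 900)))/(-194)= 79/59276700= 0.00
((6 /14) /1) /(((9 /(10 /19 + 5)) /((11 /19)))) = 55 /361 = 0.15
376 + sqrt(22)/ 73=376.06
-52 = -52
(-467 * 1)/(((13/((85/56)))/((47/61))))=-1865665/44408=-42.01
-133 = -133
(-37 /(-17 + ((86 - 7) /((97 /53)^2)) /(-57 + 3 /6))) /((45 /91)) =3579851639 /833332995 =4.30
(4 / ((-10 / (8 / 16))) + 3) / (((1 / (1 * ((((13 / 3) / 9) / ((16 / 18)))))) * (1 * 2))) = 91 / 120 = 0.76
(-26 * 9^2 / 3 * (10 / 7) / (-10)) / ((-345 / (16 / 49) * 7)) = -3744 / 276115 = -0.01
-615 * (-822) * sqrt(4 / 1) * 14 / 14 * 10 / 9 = 1123400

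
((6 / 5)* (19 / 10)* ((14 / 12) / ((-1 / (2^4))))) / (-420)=38 / 375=0.10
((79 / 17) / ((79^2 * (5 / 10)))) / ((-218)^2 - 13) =2 / 63807273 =0.00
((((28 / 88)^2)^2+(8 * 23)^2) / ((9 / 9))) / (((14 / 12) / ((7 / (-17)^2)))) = 23792920611 / 33849992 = 702.89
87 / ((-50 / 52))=-2262 / 25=-90.48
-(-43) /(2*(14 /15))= 645 /28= 23.04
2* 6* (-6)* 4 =-288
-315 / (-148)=315 / 148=2.13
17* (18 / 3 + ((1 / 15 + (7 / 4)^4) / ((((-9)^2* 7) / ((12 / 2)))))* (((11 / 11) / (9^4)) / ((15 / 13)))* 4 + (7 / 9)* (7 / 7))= 1028736074291 / 8928208800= 115.22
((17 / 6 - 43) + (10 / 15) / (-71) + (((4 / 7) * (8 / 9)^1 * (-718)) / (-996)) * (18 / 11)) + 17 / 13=-1354475075 / 35393358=-38.27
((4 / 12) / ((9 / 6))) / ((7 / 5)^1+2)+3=469 / 153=3.07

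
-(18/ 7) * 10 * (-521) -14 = 93682/ 7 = 13383.14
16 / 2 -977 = -969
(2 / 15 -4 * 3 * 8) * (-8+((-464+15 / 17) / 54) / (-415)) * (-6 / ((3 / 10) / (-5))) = 8742715012 / 114291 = 76495.22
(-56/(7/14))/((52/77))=-2156/13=-165.85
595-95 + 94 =594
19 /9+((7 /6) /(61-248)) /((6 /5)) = 14177 /6732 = 2.11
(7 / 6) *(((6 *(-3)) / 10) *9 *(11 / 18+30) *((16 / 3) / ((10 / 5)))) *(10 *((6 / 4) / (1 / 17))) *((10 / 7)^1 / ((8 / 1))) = -140505 / 2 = -70252.50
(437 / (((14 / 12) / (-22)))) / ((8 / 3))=-43263 / 14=-3090.21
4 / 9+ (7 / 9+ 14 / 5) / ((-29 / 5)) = -5 / 29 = -0.17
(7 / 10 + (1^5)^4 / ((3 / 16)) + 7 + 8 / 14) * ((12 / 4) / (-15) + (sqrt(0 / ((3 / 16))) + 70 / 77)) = 37141 / 3850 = 9.65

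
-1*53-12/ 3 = -57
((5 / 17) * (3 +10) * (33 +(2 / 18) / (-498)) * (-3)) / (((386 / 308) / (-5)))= 3701322625 / 2450907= 1510.18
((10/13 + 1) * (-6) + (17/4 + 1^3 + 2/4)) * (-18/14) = 2277/364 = 6.26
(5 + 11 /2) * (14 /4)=147 /4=36.75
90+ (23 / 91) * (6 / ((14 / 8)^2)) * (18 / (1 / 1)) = 441054 / 4459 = 98.91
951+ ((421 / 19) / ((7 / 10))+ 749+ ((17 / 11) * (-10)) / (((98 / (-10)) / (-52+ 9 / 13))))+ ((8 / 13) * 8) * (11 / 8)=220669468 / 133133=1657.51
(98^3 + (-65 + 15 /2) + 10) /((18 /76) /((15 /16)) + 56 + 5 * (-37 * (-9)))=178817455 /327038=546.78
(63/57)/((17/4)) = 84/323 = 0.26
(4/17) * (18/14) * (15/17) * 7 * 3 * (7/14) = 810/289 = 2.80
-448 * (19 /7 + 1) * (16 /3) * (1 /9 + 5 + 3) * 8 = -15548416 /27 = -575867.26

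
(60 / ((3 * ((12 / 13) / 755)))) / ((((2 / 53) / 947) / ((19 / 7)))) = 46799343175 / 42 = 1114270075.60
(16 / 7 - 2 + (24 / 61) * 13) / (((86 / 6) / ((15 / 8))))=51885 / 73444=0.71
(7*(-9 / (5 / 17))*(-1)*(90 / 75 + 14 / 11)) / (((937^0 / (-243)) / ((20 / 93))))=-47192544 / 1705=-27678.91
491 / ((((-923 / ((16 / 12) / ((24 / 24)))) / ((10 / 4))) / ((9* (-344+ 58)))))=324060 / 71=4564.23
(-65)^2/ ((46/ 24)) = 50700/ 23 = 2204.35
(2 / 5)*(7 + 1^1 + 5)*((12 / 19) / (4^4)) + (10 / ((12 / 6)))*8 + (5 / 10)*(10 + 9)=150519 / 3040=49.51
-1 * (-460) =460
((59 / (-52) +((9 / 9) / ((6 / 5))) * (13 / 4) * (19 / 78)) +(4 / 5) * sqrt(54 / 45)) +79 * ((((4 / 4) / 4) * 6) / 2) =4 * sqrt(30) / 25 +110027 / 1872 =59.65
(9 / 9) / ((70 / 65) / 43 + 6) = 559 / 3368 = 0.17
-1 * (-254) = 254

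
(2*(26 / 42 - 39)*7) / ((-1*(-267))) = -1612 / 801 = -2.01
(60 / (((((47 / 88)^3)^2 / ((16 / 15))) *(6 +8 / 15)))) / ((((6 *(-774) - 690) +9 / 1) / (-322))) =683602815746048 / 26786350092565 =25.52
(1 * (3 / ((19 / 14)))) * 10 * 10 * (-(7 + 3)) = -42000 / 19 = -2210.53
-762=-762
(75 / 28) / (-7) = -75 / 196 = -0.38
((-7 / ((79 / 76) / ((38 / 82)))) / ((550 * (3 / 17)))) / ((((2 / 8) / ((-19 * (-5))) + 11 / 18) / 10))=-39178608 / 74785271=-0.52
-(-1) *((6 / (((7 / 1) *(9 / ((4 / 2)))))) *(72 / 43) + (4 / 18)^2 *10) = 19816 / 24381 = 0.81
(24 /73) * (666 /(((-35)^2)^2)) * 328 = 0.05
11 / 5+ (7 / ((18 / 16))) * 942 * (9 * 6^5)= 2050997771 / 5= 410199554.20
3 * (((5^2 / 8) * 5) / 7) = 375 / 56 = 6.70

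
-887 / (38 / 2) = -887 / 19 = -46.68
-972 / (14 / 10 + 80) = -4860 / 407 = -11.94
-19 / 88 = -0.22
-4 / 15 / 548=-1 / 2055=-0.00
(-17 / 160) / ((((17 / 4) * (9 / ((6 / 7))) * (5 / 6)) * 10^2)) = -1 / 35000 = -0.00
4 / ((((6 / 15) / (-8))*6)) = -40 / 3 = -13.33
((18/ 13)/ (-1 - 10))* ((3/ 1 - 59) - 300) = 6408/ 143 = 44.81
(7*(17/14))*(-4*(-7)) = 238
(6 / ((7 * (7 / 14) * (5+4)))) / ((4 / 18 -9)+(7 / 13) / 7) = -0.02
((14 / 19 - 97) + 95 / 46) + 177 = 72369 / 874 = 82.80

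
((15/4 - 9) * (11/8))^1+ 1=-199/32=-6.22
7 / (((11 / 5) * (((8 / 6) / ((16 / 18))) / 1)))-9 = -6.88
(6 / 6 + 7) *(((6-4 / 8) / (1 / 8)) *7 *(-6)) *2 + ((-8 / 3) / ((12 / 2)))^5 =-1745961856 / 59049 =-29568.02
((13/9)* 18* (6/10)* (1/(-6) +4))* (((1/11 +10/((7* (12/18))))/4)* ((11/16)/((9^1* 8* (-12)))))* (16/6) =-12857/181440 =-0.07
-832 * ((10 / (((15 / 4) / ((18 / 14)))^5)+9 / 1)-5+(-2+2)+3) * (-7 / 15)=61591536448 / 22509375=2736.26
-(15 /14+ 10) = -155 /14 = -11.07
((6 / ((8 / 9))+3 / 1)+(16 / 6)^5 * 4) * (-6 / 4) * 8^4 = -273287680 / 81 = -3373921.98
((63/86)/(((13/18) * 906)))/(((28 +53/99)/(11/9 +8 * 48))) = 7207893/476910850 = 0.02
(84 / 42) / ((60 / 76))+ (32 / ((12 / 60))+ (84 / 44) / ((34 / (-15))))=907087 / 5610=161.69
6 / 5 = 1.20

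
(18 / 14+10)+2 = 13.29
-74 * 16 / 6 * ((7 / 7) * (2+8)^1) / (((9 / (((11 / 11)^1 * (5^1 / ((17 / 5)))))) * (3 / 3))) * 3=-148000 / 153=-967.32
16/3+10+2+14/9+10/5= 188/9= 20.89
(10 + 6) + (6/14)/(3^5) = 9073/567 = 16.00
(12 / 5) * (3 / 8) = 9 / 10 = 0.90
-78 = -78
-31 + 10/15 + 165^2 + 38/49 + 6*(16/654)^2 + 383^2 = 303690401725/1746507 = 173884.45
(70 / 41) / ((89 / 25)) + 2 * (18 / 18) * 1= 9048 / 3649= 2.48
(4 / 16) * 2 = 1 / 2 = 0.50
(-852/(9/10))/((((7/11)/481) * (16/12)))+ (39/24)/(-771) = -23170770571/43176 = -536658.57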